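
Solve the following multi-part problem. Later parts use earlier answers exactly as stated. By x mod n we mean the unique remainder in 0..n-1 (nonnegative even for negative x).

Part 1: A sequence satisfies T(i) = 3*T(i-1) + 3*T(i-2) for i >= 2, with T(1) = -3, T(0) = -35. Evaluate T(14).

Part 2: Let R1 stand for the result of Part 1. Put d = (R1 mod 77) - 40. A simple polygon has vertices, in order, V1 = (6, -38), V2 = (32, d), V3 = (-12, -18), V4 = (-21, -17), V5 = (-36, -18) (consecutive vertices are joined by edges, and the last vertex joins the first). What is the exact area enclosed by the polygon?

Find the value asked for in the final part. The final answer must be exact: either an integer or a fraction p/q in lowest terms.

998

Part 1: T(2) = 3*(-3) + 3*(-35) = -114; iterating: T(2)=-114, T(3)=-351, T(4)=-1395, T(5)=-5238, T(6)=-19899, T(7)=-75411, T(8)=-285930, T(9)=-1084023, T(10)=-4109859, T(11)=-15581646, T(12)=-59074515, T(13)=-223968483, T(14)=-849128994; answer -849128994
Part 2: R1 = -849128994; d = 16; cross terms: (6*16 - 32*-38)=1312, (32*-18 - -12*16)=-384, (-12*-17 - -21*-18)=-174, (-21*-18 - -36*-17)=-234, (-36*-38 - 6*-18)=1476; twice the area = |1996| = 1996; area = 998; answer 998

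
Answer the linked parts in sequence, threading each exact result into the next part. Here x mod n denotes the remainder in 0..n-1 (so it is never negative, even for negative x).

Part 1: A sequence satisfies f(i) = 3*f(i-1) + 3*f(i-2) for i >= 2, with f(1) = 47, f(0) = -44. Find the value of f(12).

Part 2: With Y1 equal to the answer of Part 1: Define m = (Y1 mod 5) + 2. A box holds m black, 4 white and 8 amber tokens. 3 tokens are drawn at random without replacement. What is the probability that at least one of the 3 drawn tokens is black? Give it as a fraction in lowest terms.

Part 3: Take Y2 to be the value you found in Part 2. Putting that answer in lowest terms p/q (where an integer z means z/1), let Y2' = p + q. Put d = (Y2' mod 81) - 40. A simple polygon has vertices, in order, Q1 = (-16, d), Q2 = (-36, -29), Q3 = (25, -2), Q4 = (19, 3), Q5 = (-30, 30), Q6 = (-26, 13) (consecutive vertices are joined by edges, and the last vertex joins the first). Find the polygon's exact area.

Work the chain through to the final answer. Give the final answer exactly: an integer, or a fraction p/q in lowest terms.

1401

Part 1: f(2) = 3*(47) + 3*(-44) = 9; iterating: f(2)=9, f(3)=168, f(4)=531, f(5)=2097, f(6)=7884, f(7)=29943, f(8)=113481, f(9)=430272, f(10)=1631259, f(11)=6184593, f(12)=23447556; answer 23447556
Part 2: Y1 = 23447556; m = 3; total draws C(15,3) = 455; complement C(12,3) = 220; favorable 455 - 220 = 235; P = 47/91; answer 47/91
Part 3: Y2 = 47/91; threaded value p + q = 138; d = 17; cross terms: (-16*-29 - -36*17)=1076, (-36*-2 - 25*-29)=797, (25*3 - 19*-2)=113, (19*30 - -30*3)=660, (-30*13 - -26*30)=390, (-26*17 - -16*13)=-234; twice the area = |2802| = 2802; area = 1401; answer 1401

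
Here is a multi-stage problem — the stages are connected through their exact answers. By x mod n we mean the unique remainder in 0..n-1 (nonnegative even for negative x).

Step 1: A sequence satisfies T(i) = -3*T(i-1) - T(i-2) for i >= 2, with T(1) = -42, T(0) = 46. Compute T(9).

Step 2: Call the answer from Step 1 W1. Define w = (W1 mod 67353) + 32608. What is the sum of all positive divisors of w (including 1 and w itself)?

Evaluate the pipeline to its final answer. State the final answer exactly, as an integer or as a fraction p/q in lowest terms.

Step 1: T(2) = -3*(-42) - 1*(46) = 80; iterating: T(2)=80, T(3)=-198, T(4)=514, T(5)=-1344, T(6)=3518, T(7)=-9210, T(8)=24112, T(9)=-63126; answer -63126
Step 2: W1 = -63126; w = 36835; 36835 = 5 * 53 * 139; sigma = (1 + 5) * (1 + 53) * (1 + 139) = 6 * 54 * 140 = 45360; answer 45360

45360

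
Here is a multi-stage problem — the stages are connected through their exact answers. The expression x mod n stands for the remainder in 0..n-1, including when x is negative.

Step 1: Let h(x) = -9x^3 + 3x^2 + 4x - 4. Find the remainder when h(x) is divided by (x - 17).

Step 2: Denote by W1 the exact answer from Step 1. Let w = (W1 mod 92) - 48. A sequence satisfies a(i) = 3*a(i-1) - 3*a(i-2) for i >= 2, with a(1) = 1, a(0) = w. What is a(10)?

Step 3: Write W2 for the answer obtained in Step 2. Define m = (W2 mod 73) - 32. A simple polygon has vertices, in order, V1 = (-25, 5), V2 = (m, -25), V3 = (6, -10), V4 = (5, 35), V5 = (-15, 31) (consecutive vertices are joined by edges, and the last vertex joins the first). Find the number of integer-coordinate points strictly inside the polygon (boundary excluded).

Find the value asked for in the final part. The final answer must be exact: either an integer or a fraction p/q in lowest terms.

Step 1: remainder = value at the root: -9*(17)^3 + 3*(17)^2 + 4*(17)^1 - 4 = (-44217) + (867) + (68) + (-4) = -43286; answer -43286
Step 2: W1 = -43286; w = -2; a(2) = 3*(1) - 3*(-2) = 9; iterating: a(2)=9, a(3)=24, a(4)=45, a(5)=63, a(6)=54, a(7)=-27, a(8)=-243, a(9)=-648, a(10)=-1215; answer -1215
Step 3: W2 = -1215; m = -6; cross terms: (-25*-25 - -6*5)=655, (-6*-10 - 6*-25)=210, (6*35 - 5*-10)=260, (5*31 - -15*35)=680, (-15*5 - -25*31)=700; twice the area = |2505| = 2505; area = 2505/2; boundary points = 1 + 3 + 1 + 4 + 2 = 11; strictly interior points = area - boundary/2 + 1 = 1248; answer 1248

1248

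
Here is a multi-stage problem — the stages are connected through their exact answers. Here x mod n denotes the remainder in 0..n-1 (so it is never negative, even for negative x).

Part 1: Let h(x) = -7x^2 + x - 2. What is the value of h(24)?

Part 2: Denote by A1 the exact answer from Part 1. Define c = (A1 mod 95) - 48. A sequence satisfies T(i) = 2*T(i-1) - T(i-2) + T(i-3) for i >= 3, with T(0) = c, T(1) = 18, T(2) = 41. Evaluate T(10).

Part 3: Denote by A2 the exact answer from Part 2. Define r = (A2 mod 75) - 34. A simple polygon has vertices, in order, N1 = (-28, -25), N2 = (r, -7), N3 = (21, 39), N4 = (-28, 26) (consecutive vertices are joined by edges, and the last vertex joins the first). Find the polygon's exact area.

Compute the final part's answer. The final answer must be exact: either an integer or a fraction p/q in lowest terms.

Part 1: -7*(24)^2 + 1*(24)^1 - 2 = (-4032) + (24) + (-2) = -4010; answer -4010
Part 2: A1 = -4010; c = 27; T(3) = 2*(41) - 1*(18) + 1*(27) = 91; iterating: T(3)=91, T(4)=159, T(5)=268, T(6)=468, T(7)=827, T(8)=1454, T(9)=2549, T(10)=4471; answer 4471
Part 3: A2 = 4471; r = 12; cross terms: (-28*-7 - 12*-25)=496, (12*39 - 21*-7)=615, (21*26 - -28*39)=1638, (-28*-25 - -28*26)=1428; twice the area = |4177| = 4177; area = 4177/2; answer 4177/2

4177/2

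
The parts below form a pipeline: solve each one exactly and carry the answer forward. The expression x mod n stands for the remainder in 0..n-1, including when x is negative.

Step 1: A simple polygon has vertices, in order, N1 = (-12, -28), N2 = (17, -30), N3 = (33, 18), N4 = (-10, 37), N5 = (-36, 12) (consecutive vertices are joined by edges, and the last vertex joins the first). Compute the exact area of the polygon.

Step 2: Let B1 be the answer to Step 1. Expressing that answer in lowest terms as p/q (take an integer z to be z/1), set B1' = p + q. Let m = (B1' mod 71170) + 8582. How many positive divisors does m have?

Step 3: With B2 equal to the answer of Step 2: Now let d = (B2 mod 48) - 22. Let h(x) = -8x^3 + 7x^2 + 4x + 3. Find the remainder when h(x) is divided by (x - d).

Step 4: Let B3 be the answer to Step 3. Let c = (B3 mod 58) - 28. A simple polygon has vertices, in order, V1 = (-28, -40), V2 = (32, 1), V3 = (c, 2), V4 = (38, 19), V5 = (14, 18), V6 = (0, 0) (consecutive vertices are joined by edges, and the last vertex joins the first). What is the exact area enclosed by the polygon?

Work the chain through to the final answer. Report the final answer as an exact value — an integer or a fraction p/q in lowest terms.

1000

Step 1: cross terms: (-12*-30 - 17*-28)=836, (17*18 - 33*-30)=1296, (33*37 - -10*18)=1401, (-10*12 - -36*37)=1212, (-36*-28 - -12*12)=1152; twice the area = |5897| = 5897; area = 5897/2; answer 5897/2
Step 2: B1 = 5897/2; threaded value p + q = 5899; m = 14481; 14481 = 3^2 * 1609; number of divisors = (2+1) * (1+1) = 6; answer 6
Step 3: B2 = 6; d = -16; remainder = value at the root: -8*(-16)^3 + 7*(-16)^2 + 4*(-16)^1 + 3 = (32768) + (1792) + (-64) + (3) = 34499; answer 34499
Step 4: B3 = 34499; c = 19; cross terms: (-28*1 - 32*-40)=1252, (32*2 - 19*1)=45, (19*19 - 38*2)=285, (38*18 - 14*19)=418, (14*0 - 0*18)=0, (0*-40 - -28*0)=0; twice the area = |2000| = 2000; area = 1000; answer 1000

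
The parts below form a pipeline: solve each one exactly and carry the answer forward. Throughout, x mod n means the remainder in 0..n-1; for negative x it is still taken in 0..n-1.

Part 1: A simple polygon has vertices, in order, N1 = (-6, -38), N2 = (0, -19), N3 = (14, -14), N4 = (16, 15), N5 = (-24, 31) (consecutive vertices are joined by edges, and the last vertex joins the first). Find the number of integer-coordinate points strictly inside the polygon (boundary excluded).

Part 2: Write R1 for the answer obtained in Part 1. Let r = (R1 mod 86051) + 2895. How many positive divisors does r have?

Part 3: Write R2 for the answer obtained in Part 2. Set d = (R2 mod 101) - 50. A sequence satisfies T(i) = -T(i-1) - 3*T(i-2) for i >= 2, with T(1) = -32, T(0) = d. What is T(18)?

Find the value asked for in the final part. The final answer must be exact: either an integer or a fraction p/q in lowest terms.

Part 1: cross terms: (-6*-19 - 0*-38)=114, (0*-14 - 14*-19)=266, (14*15 - 16*-14)=434, (16*31 - -24*15)=856, (-24*-38 - -6*31)=1098; twice the area = |2768| = 2768; area = 1384; boundary points = 1 + 1 + 1 + 8 + 3 = 14; strictly interior points = area - boundary/2 + 1 = 1378; answer 1378
Part 2: R1 = 1378; r = 4273; 4273 is prime, so its only divisors are 1 and 4273; count = 2; answer 2
Part 3: R2 = 2; d = -48; T(2) = -1*(-32) - 3*(-48) = 176; iterating: T(2)=176, T(3)=-80, T(4)=-448, T(5)=688, T(6)=656, T(7)=-2720, T(8)=752, T(9)=7408, T(10)=-9664, T(11)=-12560, T(12)=41552, T(13)=-3872, T(14)=-120784, T(15)=132400, T(16)=229952, T(17)=-627152, T(18)=-62704; answer -62704

-62704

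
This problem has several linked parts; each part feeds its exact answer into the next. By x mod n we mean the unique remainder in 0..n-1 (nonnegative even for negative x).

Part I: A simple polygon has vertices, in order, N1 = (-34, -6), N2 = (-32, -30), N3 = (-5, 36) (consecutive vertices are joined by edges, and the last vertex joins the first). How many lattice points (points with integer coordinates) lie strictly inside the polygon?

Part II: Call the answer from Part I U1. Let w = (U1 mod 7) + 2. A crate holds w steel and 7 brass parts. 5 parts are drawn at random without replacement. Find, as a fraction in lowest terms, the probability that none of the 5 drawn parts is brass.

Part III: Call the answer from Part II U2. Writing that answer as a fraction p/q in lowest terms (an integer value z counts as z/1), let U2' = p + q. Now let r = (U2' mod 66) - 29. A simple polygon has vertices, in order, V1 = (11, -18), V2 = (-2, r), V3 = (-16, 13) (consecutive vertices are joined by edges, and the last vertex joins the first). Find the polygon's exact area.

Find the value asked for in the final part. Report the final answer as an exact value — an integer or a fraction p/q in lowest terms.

673/2

Part I: cross terms: (-34*-30 - -32*-6)=828, (-32*36 - -5*-30)=-1302, (-5*-6 - -34*36)=1254; twice the area = |780| = 780; area = 390; boundary points = 2 + 3 + 1 = 6; strictly interior points = area - boundary/2 + 1 = 388; answer 388
Part II: U1 = 388; w = 5; total draws C(12,5) = 792; favorable C(5,5) = 1; P = 1/792; answer 1/792
Part III: U2 = 1/792; threaded value p + q = 793; r = -28; cross terms: (11*-28 - -2*-18)=-344, (-2*13 - -16*-28)=-474, (-16*-18 - 11*13)=145; twice the area = |-673| = 673; area = 673/2; answer 673/2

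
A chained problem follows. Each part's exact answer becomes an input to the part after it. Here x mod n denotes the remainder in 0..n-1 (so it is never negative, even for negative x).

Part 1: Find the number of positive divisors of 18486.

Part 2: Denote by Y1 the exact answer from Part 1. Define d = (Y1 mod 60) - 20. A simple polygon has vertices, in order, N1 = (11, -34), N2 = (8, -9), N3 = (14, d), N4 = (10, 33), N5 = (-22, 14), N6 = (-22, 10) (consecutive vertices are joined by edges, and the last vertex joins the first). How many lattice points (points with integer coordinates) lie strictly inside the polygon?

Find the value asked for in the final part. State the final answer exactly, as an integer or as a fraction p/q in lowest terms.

Part 1: 18486 = 2 * 3^2 * 13 * 79; number of divisors = (1+1) * (2+1) * (1+1) * (1+1) = 24; answer 24
Part 2: Y1 = 24; d = 4; cross terms: (11*-9 - 8*-34)=173, (8*4 - 14*-9)=158, (14*33 - 10*4)=422, (10*14 - -22*33)=866, (-22*10 - -22*14)=88, (-22*-34 - 11*10)=638; twice the area = |2345| = 2345; area = 2345/2; boundary points = 1 + 1 + 1 + 1 + 4 + 11 = 19; strictly interior points = area - boundary/2 + 1 = 1164; answer 1164

1164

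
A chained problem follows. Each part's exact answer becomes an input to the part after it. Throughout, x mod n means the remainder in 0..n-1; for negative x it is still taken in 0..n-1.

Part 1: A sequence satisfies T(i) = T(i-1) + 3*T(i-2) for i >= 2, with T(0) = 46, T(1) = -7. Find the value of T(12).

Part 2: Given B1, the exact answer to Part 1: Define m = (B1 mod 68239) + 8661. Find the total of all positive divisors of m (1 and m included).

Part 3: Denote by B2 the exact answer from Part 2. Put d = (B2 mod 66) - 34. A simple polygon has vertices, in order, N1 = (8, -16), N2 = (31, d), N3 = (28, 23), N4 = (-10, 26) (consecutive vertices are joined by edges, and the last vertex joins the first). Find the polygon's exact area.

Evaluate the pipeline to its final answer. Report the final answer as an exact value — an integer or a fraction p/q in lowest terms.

Part 1: T(2) = 1*(-7) + 3*(46) = 131; iterating: T(2)=131, T(3)=110, T(4)=503, T(5)=833, T(6)=2342, T(7)=4841, T(8)=11867, T(9)=26390, T(10)=61991, T(11)=141161, T(12)=327134; answer 327134
Part 2: B1 = 327134; m = 62839; 62839 = 7 * 47 * 191; sigma = (1 + 7) * (1 + 47) * (1 + 191) = 8 * 48 * 192 = 73728; answer 73728
Part 3: B2 = 73728; d = -28; cross terms: (8*-28 - 31*-16)=272, (31*23 - 28*-28)=1497, (28*26 - -10*23)=958, (-10*-16 - 8*26)=-48; twice the area = |2679| = 2679; area = 2679/2; answer 2679/2

2679/2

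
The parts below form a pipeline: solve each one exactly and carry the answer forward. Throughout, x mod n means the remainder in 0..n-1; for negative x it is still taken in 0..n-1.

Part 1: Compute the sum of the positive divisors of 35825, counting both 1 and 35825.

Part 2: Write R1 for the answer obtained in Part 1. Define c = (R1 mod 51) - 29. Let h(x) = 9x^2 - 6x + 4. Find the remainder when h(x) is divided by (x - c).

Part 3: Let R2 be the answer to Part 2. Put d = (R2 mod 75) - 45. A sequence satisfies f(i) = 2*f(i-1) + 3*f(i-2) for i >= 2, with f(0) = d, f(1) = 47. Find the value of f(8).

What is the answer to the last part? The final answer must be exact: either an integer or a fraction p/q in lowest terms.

Part 1: 35825 = 5^2 * 1433; sigma = (1 + 5 + 25) * (1 + 1433) = 31 * 1434 = 44454; answer 44454
Part 2: R1 = 44454; c = 4; remainder = value at the root: 9*(4)^2 - 6*(4)^1 + 4 = (144) + (-24) + (4) = 124; answer 124
Part 3: R2 = 124; d = 4; f(2) = 2*(47) + 3*(4) = 106; iterating: f(2)=106, f(3)=353, f(4)=1024, f(5)=3107, f(6)=9286, f(7)=27893, f(8)=83644; answer 83644

83644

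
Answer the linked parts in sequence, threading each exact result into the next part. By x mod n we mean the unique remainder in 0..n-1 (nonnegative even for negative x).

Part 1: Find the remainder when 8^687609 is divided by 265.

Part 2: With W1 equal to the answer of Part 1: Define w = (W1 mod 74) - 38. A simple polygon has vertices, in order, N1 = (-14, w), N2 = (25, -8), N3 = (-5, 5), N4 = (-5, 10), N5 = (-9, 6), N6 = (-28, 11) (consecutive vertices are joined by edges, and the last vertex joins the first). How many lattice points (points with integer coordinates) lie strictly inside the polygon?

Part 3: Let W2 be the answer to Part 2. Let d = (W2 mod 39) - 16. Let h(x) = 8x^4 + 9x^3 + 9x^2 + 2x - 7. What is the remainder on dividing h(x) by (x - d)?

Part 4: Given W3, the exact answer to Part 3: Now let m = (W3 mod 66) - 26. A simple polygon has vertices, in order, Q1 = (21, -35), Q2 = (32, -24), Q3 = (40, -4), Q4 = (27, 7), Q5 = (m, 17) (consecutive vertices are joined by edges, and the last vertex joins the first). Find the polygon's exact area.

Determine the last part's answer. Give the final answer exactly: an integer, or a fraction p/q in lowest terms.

Part 1: squarings mod 265: 8^1=8, 8^2=64, 8^4=121, 8^8=66, 8^16=116, 8^32=206, 8^64=36, 8^128=236, 8^256=46, 8^512=261, 8^1024=16, 8^2048=256, 8^4096=81, 8^8192=201, 8^16384=121, 8^32768=66, 8^65536=116, 8^131072=206, 8^262144=36, 8^524288=236; 8^687609 = 8^1 * 8^8 * 8^16 * 8^32 * 8^64 * 8^128 * 8^256 * 8^1024 * 8^2048 * 8^4096 * 8^8192 * 8^16384 * 8^131072 * 8^524288 = 23 (mod 265); answer 23
Part 2: W1 = 23; w = -15; cross terms: (-14*-8 - 25*-15)=487, (25*5 - -5*-8)=85, (-5*10 - -5*5)=-25, (-5*6 - -9*10)=60, (-9*11 - -28*6)=69, (-28*-15 - -14*11)=574; twice the area = |1250| = 1250; area = 625; boundary points = 1 + 1 + 5 + 4 + 1 + 2 = 14; strictly interior points = area - boundary/2 + 1 = 619; answer 619
Part 3: W2 = 619; d = 18; remainder = value at the root: 8*(18)^4 + 9*(18)^3 + 9*(18)^2 + 2*(18)^1 - 7 = (839808) + (52488) + (2916) + (36) + (-7) = 895241; answer 895241
Part 4: W3 = 895241; m = -9; cross terms: (21*-24 - 32*-35)=616, (32*-4 - 40*-24)=832, (40*7 - 27*-4)=388, (27*17 - -9*7)=522, (-9*-35 - 21*17)=-42; twice the area = |2316| = 2316; area = 1158; answer 1158

1158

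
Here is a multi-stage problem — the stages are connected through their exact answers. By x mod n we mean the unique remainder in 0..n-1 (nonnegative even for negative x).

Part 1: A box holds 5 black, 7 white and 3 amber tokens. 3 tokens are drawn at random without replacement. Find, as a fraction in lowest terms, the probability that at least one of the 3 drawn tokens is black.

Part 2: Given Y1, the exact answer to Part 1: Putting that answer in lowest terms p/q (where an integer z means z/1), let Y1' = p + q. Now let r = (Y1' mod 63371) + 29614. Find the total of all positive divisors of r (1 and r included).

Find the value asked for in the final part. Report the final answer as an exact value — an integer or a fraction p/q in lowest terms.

75348

Part 1: total draws C(15,3) = 455; complement C(10,3) = 120; favorable 455 - 120 = 335; P = 67/91; answer 67/91
Part 2: Y1 = 67/91; threaded value p + q = 158; r = 29772; 29772 = 2^2 * 3^2 * 827; sigma = (1 + 2 + 4) * (1 + 3 + 9) * (1 + 827) = 7 * 13 * 828 = 75348; answer 75348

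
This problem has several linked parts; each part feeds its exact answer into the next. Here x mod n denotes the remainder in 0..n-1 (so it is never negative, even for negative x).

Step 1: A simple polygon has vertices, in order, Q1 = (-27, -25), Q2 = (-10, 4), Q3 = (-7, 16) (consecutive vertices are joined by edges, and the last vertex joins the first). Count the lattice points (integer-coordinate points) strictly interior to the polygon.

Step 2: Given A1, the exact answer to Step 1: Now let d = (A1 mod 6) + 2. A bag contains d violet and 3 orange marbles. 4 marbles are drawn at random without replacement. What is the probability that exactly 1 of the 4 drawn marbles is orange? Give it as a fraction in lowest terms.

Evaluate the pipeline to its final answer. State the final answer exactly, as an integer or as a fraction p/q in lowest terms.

3/7

Step 1: cross terms: (-27*4 - -10*-25)=-358, (-10*16 - -7*4)=-132, (-7*-25 - -27*16)=607; twice the area = |117| = 117; area = 117/2; boundary points = 1 + 3 + 1 = 5; strictly interior points = area - boundary/2 + 1 = 57; answer 57
Step 2: A1 = 57; d = 5; total draws C(8,4) = 70; favorable C(3,1)*C(5,3) = 30; P = 3/7; answer 3/7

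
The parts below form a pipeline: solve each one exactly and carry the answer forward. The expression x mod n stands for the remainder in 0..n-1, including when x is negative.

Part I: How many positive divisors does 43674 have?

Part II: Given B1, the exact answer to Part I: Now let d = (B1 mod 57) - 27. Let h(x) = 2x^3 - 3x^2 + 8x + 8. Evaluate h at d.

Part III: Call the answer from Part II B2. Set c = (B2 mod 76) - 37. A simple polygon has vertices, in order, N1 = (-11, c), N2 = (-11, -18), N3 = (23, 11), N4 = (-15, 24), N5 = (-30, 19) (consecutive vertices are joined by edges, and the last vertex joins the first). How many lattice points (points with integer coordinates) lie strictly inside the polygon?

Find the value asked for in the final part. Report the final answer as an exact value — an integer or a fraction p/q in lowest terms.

Part I: 43674 = 2 * 3 * 29 * 251; number of divisors = (1+1) * (1+1) * (1+1) * (1+1) = 16; answer 16
Part II: B1 = 16; d = -11; 2*(-11)^3 - 3*(-11)^2 + 8*(-11)^1 + 8 = (-2662) + (-363) + (-88) + (8) = -3105; answer -3105
Part III: B2 = -3105; c = -26; cross terms: (-11*-18 - -11*-26)=-88, (-11*11 - 23*-18)=293, (23*24 - -15*11)=717, (-15*19 - -30*24)=435, (-30*-26 - -11*19)=989; twice the area = |2346| = 2346; area = 1173; boundary points = 8 + 1 + 1 + 5 + 1 = 16; strictly interior points = area - boundary/2 + 1 = 1166; answer 1166

1166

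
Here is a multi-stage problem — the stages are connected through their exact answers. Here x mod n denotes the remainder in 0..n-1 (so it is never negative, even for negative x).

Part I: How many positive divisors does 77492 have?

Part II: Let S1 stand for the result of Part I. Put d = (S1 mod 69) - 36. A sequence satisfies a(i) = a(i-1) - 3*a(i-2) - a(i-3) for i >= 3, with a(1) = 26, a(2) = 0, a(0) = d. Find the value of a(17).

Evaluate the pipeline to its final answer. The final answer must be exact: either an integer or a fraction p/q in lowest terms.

196874

Part I: 77492 = 2^2 * 19373; number of divisors = (2+1) * (1+1) = 6; answer 6
Part II: S1 = 6; d = -30; a(3) = 1*(0) - 3*(26) - 1*(-30) = -48; iterating: a(3)=-48, a(4)=-74, a(5)=70, a(6)=340, a(7)=204, a(8)=-886, a(9)=-1838, a(10)=616, a(11)=7016, a(12)=7006, a(13)=-14658, a(14)=-42692, a(15)=-5724, a(16)=137010, a(17)=196874; answer 196874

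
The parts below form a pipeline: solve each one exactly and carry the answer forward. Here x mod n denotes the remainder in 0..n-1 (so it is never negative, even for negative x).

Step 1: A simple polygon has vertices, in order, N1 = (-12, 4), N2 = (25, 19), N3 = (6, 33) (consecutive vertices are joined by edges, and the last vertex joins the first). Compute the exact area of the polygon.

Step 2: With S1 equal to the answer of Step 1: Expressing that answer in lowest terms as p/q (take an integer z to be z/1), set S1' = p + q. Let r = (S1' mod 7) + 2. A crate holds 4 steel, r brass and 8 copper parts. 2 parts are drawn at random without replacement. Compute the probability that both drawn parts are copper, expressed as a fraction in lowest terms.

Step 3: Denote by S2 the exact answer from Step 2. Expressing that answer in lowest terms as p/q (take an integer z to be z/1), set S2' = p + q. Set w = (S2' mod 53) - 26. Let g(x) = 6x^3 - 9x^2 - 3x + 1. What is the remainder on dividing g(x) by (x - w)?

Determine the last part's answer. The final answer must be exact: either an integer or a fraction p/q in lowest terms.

-5075

Step 1: cross terms: (-12*19 - 25*4)=-328, (25*33 - 6*19)=711, (6*4 - -12*33)=420; twice the area = |803| = 803; area = 803/2; answer 803/2
Step 2: S1 = 803/2; threaded value p + q = 805; r = 2; total draws C(14,2) = 91; favorable C(8,2) = 28; P = 4/13; answer 4/13
Step 3: S2 = 4/13; threaded value p + q = 17; w = -9; remainder = value at the root: 6*(-9)^3 - 9*(-9)^2 - 3*(-9)^1 + 1 = (-4374) + (-729) + (27) + (1) = -5075; answer -5075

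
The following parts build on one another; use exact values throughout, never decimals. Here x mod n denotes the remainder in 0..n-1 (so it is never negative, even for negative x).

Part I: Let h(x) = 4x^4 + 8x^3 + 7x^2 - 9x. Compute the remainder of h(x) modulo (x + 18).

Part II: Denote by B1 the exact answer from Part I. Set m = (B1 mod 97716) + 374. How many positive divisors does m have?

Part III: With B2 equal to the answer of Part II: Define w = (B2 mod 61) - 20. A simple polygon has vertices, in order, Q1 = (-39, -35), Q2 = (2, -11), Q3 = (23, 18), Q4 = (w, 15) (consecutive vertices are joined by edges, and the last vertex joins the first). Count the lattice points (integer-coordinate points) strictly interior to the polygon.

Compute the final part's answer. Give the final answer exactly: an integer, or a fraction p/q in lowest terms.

961

Part I: remainder = value at the root: 4*(-18)^4 + 8*(-18)^3 + 7*(-18)^2 - 9*(-18)^1 = (419904) + (-46656) + (2268) + (162) = 375678; answer 375678
Part II: B1 = 375678; m = 82904; 82904 = 2^3 * 43 * 241; number of divisors = (3+1) * (1+1) * (1+1) = 16; answer 16
Part III: B2 = 16; w = -4; cross terms: (-39*-11 - 2*-35)=499, (2*18 - 23*-11)=289, (23*15 - -4*18)=417, (-4*-35 - -39*15)=725; twice the area = |1930| = 1930; area = 965; boundary points = 1 + 1 + 3 + 5 = 10; strictly interior points = area - boundary/2 + 1 = 961; answer 961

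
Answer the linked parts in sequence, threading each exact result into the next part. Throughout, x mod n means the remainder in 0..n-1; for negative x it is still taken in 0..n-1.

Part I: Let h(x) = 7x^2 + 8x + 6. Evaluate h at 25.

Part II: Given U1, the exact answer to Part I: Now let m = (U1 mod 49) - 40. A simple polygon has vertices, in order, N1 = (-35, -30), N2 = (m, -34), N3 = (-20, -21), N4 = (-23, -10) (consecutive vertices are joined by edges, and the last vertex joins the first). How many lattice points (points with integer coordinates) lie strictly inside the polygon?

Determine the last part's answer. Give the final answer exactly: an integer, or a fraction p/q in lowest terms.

Part I: 7*(25)^2 + 8*(25)^1 + 6 = (4375) + (200) + (6) = 4581; answer 4581
Part II: U1 = 4581; m = -16; cross terms: (-35*-34 - -16*-30)=710, (-16*-21 - -20*-34)=-344, (-20*-10 - -23*-21)=-283, (-23*-30 - -35*-10)=340; twice the area = |423| = 423; area = 423/2; boundary points = 1 + 1 + 1 + 4 = 7; strictly interior points = area - boundary/2 + 1 = 209; answer 209

209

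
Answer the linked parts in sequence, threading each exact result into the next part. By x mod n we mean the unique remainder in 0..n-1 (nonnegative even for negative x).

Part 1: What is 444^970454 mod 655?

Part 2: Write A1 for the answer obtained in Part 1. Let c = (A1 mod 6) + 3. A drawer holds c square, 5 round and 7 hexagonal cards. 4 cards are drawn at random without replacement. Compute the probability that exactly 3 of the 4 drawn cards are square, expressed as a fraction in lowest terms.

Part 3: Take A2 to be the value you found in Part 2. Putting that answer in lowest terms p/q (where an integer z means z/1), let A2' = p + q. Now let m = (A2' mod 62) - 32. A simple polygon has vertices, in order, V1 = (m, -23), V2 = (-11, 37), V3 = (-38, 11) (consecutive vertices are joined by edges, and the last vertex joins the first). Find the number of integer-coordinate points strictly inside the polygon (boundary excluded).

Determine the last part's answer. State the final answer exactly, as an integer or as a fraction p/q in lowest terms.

Part 1: squarings mod 655: 444^1=444, 444^2=636, 444^4=361, 444^8=631, 444^16=576, 444^32=346, 444^64=506, 444^128=586, 444^256=176, 444^512=191, 444^1024=456, 444^2048=301, 444^4096=211, 444^8192=636, 444^16384=361, 444^32768=631, 444^65536=576, 444^131072=346, 444^262144=506, 444^524288=586; 444^970454 = 444^2 * 444^4 * 444^16 * 444^64 * 444^128 * 444^512 * 444^1024 * 444^2048 * 444^16384 * 444^32768 * 444^131072 * 444^262144 * 444^524288 = 361 (mod 655); answer 361
Part 2: A1 = 361; c = 4; total draws C(16,4) = 1820; favorable C(4,3)*C(12,1) = 48; P = 12/455; answer 12/455
Part 3: A2 = 12/455; threaded value p + q = 467; m = 1; cross terms: (1*37 - -11*-23)=-216, (-11*11 - -38*37)=1285, (-38*-23 - 1*11)=863; twice the area = |1932| = 1932; area = 966; boundary points = 12 + 1 + 1 = 14; strictly interior points = area - boundary/2 + 1 = 960; answer 960

960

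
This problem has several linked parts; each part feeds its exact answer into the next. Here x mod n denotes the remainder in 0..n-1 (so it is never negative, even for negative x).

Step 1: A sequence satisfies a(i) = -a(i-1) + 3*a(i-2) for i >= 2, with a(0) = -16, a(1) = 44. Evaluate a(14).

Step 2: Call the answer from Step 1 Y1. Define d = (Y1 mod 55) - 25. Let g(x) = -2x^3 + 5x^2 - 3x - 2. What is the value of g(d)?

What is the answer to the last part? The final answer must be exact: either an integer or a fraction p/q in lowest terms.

5276

Step 1: a(2) = -1*(44) + 3*(-16) = -92; iterating: a(2)=-92, a(3)=224, a(4)=-500, a(5)=1172, a(6)=-2672, a(7)=6188, a(8)=-14204, a(9)=32768, a(10)=-75380, a(11)=173684, a(12)=-399824, a(13)=920876, a(14)=-2120348; answer -2120348
Step 2: Y1 = -2120348; d = -13; -2*(-13)^3 + 5*(-13)^2 - 3*(-13)^1 - 2 = (4394) + (845) + (39) + (-2) = 5276; answer 5276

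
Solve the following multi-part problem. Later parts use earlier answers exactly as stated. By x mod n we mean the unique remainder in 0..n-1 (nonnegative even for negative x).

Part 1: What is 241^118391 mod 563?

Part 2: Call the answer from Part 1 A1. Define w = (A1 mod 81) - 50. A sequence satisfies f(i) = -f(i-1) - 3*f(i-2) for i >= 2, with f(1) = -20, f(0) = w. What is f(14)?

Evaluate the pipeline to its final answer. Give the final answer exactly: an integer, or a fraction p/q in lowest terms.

32330

Part 1: squarings mod 563: 241^1=241, 241^2=92, 241^4=19, 241^8=361, 241^16=268, 241^32=323, 241^64=174, 241^128=437, 241^256=112, 241^512=158, 241^1024=192, 241^2048=269, 241^4096=297, 241^8192=381, 241^16384=470, 241^32768=204, 241^65536=517; 241^118391 = 241^1 * 241^2 * 241^4 * 241^16 * 241^32 * 241^64 * 241^512 * 241^1024 * 241^2048 * 241^16384 * 241^32768 * 241^65536 = 485 (mod 563); answer 485
Part 2: A1 = 485; w = 30; f(2) = -1*(-20) - 3*(30) = -70; iterating: f(2)=-70, f(3)=130, f(4)=80, f(5)=-470, f(6)=230, f(7)=1180, f(8)=-1870, f(9)=-1670, f(10)=7280, f(11)=-2270, f(12)=-19570, f(13)=26380, f(14)=32330; answer 32330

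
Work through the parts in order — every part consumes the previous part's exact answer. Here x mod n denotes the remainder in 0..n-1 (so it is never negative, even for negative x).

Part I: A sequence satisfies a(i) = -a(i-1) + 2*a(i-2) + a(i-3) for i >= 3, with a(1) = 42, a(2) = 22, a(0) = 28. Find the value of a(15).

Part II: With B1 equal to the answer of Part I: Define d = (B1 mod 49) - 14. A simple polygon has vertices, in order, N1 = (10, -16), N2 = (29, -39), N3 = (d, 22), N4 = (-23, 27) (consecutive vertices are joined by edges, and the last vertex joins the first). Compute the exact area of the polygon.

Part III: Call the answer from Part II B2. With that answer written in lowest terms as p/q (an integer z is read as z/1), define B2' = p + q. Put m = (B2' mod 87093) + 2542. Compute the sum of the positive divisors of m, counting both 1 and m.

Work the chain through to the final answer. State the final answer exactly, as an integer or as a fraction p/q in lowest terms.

8640

Part I: a(3) = -1*(22) + 2*(42) + 1*(28) = 90; iterating: a(3)=90, a(4)=-4, a(5)=206, a(6)=-124, a(7)=532, a(8)=-574, a(9)=1514, a(10)=-2130, a(11)=4584, a(12)=-7330, a(13)=14368, a(14)=-24444, a(15)=45850; answer 45850
Part II: B1 = 45850; d = 21; cross terms: (10*-39 - 29*-16)=74, (29*22 - 21*-39)=1457, (21*27 - -23*22)=1073, (-23*-16 - 10*27)=98; twice the area = |2702| = 2702; area = 1351; answer 1351
Part III: B2 = 1351; threaded value p + q = 1352; m = 3894; 3894 = 2 * 3 * 11 * 59; sigma = (1 + 2) * (1 + 3) * (1 + 11) * (1 + 59) = 3 * 4 * 12 * 60 = 8640; answer 8640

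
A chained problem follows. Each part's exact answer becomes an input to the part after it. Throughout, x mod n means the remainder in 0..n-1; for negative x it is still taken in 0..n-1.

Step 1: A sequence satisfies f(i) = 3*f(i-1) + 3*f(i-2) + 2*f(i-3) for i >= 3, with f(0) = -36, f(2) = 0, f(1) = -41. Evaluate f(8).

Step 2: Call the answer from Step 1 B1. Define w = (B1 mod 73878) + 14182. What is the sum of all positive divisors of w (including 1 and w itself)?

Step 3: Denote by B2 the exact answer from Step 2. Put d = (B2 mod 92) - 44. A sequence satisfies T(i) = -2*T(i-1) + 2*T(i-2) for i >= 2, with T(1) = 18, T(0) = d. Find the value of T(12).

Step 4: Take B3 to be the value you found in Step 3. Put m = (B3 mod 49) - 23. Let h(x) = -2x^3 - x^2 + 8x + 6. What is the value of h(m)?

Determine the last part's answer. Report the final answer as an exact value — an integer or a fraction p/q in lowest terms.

-414

Step 1: f(3) = 3*(0) + 3*(-41) + 2*(-36) = -195; iterating: f(3)=-195, f(4)=-667, f(5)=-2586, f(6)=-10149, f(7)=-39539, f(8)=-154236; answer -154236
Step 2: B1 = -154236; w = 81580; 81580 = 2^2 * 5 * 4079; sigma = (1 + 2 + 4) * (1 + 5) * (1 + 4079) = 7 * 6 * 4080 = 171360; answer 171360
Step 3: B2 = 171360; d = 12; T(2) = -2*(18) + 2*(12) = -12; iterating: T(2)=-12, T(3)=60, T(4)=-144, T(5)=408, T(6)=-1104, T(7)=3024, T(8)=-8256, T(9)=22560, T(10)=-61632, T(11)=168384, T(12)=-460032; answer -460032
Step 4: B3 = -460032; m = 6; -2*(6)^3 - 1*(6)^2 + 8*(6)^1 + 6 = (-432) + (-36) + (48) + (6) = -414; answer -414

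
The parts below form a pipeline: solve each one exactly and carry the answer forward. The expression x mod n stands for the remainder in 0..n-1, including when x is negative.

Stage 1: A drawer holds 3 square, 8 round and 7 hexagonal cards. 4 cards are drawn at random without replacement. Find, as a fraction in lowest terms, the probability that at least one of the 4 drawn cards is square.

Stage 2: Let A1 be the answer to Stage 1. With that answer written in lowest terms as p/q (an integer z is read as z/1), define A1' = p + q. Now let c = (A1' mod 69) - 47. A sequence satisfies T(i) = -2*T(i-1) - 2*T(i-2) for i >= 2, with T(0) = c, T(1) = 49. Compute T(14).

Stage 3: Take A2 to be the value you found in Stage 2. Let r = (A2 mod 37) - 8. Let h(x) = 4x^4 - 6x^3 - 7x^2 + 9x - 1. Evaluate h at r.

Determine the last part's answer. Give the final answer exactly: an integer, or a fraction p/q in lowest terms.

589379

Stage 1: total draws C(18,4) = 3060; complement C(15,4) = 1365; favorable 3060 - 1365 = 1695; P = 113/204; answer 113/204
Stage 2: A1 = 113/204; threaded value p + q = 317; c = -6; T(2) = -2*(49) - 2*(-6) = -86; iterating: T(2)=-86, T(3)=74, T(4)=24, T(5)=-196, T(6)=344, T(7)=-296, T(8)=-96, T(9)=784, T(10)=-1376, T(11)=1184, T(12)=384, T(13)=-3136, T(14)=5504; answer 5504
Stage 3: A2 = 5504; r = 20; 4*(20)^4 - 6*(20)^3 - 7*(20)^2 + 9*(20)^1 - 1 = (640000) + (-48000) + (-2800) + (180) + (-1) = 589379; answer 589379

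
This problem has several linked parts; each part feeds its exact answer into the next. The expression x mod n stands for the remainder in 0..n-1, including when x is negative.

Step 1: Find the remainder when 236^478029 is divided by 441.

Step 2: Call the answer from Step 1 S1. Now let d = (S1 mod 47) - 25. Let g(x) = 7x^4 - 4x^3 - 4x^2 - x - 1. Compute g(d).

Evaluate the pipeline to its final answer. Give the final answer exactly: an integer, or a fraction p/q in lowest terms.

73609

Step 1: squarings mod 441: 236^1=236, 236^2=130, 236^4=142, 236^8=319, 236^16=331, 236^32=193, 236^64=205, 236^128=130, 236^256=142, 236^512=319, 236^1024=331, 236^2048=193, 236^4096=205, 236^8192=130, 236^16384=142, 236^32768=319, 236^65536=331, 236^131072=193, 236^262144=205; 236^478029 = 236^1 * 236^4 * 236^8 * 236^64 * 236^256 * 236^512 * 236^2048 * 236^16384 * 236^65536 * 236^131072 * 236^262144 = 62 (mod 441); answer 62
Step 2: S1 = 62; d = -10; 7*(-10)^4 - 4*(-10)^3 - 4*(-10)^2 - 1*(-10)^1 - 1 = (70000) + (4000) + (-400) + (10) + (-1) = 73609; answer 73609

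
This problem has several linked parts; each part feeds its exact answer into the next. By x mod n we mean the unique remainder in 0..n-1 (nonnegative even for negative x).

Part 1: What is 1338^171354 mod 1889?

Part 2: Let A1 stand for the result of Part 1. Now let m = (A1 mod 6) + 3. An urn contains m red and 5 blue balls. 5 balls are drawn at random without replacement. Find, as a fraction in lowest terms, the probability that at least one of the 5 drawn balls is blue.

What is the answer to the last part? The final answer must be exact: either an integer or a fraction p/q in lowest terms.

Part 1: squarings mod 1889: 1338^1=1338, 1338^2=1361, 1338^4=1101, 1338^8=1352, 1338^16=1241, 1338^32=546, 1338^64=1543, 1338^128=709, 1338^256=207, 1338^512=1291, 1338^1024=583, 1338^2048=1758, 1338^4096=160, 1338^8192=1043, 1338^16384=1674, 1338^32768=889, 1338^65536=719, 1338^131072=1264; 1338^171354 = 1338^2 * 1338^8 * 1338^16 * 1338^64 * 1338^256 * 1338^1024 * 1338^2048 * 1338^4096 * 1338^32768 * 1338^131072 = 1553 (mod 1889); answer 1553
Part 2: A1 = 1553; m = 8; total draws C(13,5) = 1287; complement C(8,5) = 56; favorable 1287 - 56 = 1231; P = 1231/1287; answer 1231/1287

1231/1287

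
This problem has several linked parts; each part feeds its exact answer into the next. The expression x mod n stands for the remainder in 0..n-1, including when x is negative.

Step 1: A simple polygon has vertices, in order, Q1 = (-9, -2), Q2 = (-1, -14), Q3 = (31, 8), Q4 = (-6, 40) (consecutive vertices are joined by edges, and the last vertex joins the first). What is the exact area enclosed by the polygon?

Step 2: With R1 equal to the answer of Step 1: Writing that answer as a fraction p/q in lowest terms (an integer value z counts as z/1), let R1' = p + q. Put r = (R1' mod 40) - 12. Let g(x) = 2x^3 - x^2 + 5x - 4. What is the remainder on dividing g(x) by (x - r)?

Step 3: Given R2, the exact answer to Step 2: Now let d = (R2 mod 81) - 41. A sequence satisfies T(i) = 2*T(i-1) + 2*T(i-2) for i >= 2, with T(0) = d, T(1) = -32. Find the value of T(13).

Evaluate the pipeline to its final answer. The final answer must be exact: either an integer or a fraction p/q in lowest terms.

Step 1: cross terms: (-9*-14 - -1*-2)=124, (-1*8 - 31*-14)=426, (31*40 - -6*8)=1288, (-6*-2 - -9*40)=372; twice the area = |2210| = 2210; area = 1105; answer 1105
Step 2: R1 = 1105; threaded value p + q = 1106; r = 14; remainder = value at the root: 2*(14)^3 - 1*(14)^2 + 5*(14)^1 - 4 = (5488) + (-196) + (70) + (-4) = 5358; answer 5358
Step 3: R2 = 5358; d = -29; T(2) = 2*(-32) + 2*(-29) = -122; iterating: T(2)=-122, T(3)=-308, T(4)=-860, T(5)=-2336, T(6)=-6392, T(7)=-17456, T(8)=-47696, T(9)=-130304, T(10)=-356000, T(11)=-972608, T(12)=-2657216, T(13)=-7259648; answer -7259648

-7259648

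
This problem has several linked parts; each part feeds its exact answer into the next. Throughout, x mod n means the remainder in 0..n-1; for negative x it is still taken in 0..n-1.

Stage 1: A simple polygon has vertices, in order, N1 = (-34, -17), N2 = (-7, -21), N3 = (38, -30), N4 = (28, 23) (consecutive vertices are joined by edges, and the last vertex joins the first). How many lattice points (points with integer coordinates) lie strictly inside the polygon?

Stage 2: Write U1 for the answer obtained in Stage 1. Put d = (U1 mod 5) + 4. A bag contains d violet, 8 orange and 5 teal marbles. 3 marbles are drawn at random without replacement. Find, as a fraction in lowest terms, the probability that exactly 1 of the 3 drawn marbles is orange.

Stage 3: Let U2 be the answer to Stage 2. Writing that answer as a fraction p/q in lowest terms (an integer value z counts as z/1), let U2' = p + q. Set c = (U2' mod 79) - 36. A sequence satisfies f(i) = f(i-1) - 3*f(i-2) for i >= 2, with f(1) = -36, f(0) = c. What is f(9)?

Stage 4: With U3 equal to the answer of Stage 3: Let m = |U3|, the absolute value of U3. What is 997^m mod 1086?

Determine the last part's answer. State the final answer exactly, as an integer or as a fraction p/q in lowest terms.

7

Stage 1: cross terms: (-34*-21 - -7*-17)=595, (-7*-30 - 38*-21)=1008, (38*23 - 28*-30)=1714, (28*-17 - -34*23)=306; twice the area = |3623| = 3623; area = 3623/2; boundary points = 1 + 9 + 1 + 2 = 13; strictly interior points = area - boundary/2 + 1 = 1806; answer 1806
Stage 2: U1 = 1806; d = 5; total draws C(18,3) = 816; favorable C(8,1)*C(10,2) = 360; P = 15/34; answer 15/34
Stage 3: U2 = 15/34; threaded value p + q = 49; c = 13; f(2) = 1*(-36) - 3*(13) = -75; iterating: f(2)=-75, f(3)=33, f(4)=258, f(5)=159, f(6)=-615, f(7)=-1092, f(8)=753, f(9)=4029; answer 4029
Stage 4: U3 = 4029; m = 4029; squarings mod 1086: 997^1=997, 997^2=319, 997^4=763, 997^8=73, 997^16=985, 997^32=427, 997^64=967, 997^128=43, 997^256=763, 997^512=73, 997^1024=985, 997^2048=427; 997^4029 = 997^1 * 997^4 * 997^8 * 997^16 * 997^32 * 997^128 * 997^256 * 997^512 * 997^1024 * 997^2048 = 7 (mod 1086); answer 7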